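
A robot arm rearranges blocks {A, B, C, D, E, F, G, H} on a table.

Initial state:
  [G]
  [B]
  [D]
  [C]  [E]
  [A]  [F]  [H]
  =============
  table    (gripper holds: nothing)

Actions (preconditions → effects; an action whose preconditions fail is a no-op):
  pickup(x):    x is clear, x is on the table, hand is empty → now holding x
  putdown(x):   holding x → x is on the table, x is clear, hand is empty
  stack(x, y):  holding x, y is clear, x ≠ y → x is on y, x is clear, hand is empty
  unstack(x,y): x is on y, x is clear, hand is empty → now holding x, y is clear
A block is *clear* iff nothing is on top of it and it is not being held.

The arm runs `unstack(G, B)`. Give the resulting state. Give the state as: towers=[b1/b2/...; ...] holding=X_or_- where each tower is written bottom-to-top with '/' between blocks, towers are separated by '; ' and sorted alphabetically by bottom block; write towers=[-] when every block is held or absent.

before: towers=[A/C/D/B/G; F/E; H] holding=-
pre[unstack(G, B)]: on(G,B) yes, clear(G) yes, handempty yes
all met → apply unstack(G, B)
after:  towers=[A/C/D/B; F/E; H] holding=G

towers=[A/C/D/B; F/E; H] holding=G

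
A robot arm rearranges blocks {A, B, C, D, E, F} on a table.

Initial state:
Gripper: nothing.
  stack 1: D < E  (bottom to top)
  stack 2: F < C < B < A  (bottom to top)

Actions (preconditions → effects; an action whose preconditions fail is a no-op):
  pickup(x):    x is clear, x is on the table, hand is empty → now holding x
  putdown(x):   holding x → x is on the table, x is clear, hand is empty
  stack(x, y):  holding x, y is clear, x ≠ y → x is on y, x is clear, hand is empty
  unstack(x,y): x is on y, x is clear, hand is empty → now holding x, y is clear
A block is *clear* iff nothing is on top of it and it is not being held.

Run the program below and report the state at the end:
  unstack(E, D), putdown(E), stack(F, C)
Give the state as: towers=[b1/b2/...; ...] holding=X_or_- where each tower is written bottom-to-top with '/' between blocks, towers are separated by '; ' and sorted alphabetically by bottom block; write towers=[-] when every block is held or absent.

towers=[D; E; F/C/B/A] holding=-

step 1 (unstack(E, D)): towers=[D; F/C/B/A] holding=E
step 2 (putdown(E)): towers=[D; E; F/C/B/A] holding=-
step 3 (stack(F, C)) [no-op]: towers=[D; E; F/C/B/A] holding=-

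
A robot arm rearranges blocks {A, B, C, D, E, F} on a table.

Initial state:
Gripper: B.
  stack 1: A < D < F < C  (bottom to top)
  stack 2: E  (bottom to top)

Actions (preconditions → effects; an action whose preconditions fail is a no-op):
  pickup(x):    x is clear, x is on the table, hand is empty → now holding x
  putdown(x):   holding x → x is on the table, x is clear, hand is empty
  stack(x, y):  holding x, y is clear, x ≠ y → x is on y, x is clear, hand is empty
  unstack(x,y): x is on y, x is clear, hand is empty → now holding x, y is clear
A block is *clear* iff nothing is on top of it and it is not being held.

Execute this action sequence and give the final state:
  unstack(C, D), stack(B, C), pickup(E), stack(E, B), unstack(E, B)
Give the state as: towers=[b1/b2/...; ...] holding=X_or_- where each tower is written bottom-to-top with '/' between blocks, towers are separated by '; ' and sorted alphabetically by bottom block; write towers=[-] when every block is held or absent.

towers=[A/D/F/C/B] holding=E

step 1 (unstack(C, D)) [no-op]: towers=[A/D/F/C; E] holding=B
step 2 (stack(B, C)): towers=[A/D/F/C/B; E] holding=-
step 3 (pickup(E)): towers=[A/D/F/C/B] holding=E
step 4 (stack(E, B)): towers=[A/D/F/C/B/E] holding=-
step 5 (unstack(E, B)): towers=[A/D/F/C/B] holding=E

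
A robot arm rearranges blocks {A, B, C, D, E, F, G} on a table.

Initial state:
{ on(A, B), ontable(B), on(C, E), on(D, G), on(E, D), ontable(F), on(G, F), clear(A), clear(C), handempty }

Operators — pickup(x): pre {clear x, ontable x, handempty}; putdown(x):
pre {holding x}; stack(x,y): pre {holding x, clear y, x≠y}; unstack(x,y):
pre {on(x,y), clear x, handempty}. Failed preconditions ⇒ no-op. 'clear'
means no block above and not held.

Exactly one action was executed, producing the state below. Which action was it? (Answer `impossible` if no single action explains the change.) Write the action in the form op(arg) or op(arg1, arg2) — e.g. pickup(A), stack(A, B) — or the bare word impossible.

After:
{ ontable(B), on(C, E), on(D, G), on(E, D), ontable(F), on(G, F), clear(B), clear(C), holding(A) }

unstack(A, B)

target: towers=[B; F/G/D/E/C] holding=A
     unstack(A, B) → towers=[B; F/G/D/E/C] holding=A  ← match
     unstack(C, E) → towers=[B/A; F/G/D/E] holding=C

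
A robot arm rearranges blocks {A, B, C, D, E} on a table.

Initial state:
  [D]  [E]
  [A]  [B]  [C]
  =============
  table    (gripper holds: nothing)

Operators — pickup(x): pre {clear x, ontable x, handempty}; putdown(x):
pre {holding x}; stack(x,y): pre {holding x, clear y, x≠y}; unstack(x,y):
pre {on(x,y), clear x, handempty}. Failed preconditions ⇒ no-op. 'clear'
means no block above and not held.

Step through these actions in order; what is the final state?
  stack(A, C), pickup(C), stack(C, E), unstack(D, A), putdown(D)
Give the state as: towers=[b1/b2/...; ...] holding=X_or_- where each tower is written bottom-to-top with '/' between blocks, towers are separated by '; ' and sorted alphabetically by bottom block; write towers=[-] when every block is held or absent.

step 1 (stack(A, C)) [no-op]: towers=[A/D; B/E; C] holding=-
step 2 (pickup(C)): towers=[A/D; B/E] holding=C
step 3 (stack(C, E)): towers=[A/D; B/E/C] holding=-
step 4 (unstack(D, A)): towers=[A; B/E/C] holding=D
step 5 (putdown(D)): towers=[A; B/E/C; D] holding=-

towers=[A; B/E/C; D] holding=-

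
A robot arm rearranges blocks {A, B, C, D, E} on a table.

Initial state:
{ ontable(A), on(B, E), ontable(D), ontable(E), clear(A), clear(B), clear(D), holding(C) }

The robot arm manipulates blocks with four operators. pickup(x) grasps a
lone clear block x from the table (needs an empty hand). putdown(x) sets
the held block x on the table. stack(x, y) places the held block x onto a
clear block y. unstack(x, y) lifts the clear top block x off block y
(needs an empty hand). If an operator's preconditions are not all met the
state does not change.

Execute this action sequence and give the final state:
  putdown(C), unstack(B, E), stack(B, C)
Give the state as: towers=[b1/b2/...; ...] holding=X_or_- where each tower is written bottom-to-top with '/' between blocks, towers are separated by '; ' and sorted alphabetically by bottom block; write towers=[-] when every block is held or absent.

step 1 (putdown(C)): towers=[A; C; D; E/B] holding=-
step 2 (unstack(B, E)): towers=[A; C; D; E] holding=B
step 3 (stack(B, C)): towers=[A; C/B; D; E] holding=-

towers=[A; C/B; D; E] holding=-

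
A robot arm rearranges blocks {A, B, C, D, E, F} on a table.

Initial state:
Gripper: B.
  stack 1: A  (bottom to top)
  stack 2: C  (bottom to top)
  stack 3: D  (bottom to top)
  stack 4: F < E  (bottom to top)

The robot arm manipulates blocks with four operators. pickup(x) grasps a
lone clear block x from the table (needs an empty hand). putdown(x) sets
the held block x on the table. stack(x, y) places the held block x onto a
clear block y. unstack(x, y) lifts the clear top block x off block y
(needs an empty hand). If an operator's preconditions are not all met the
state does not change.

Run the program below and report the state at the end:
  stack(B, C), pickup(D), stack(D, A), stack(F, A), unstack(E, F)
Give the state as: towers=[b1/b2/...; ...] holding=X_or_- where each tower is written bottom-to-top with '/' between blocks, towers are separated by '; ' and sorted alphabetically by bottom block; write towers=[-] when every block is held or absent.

step 1 (stack(B, C)): towers=[A; C/B; D; F/E] holding=-
step 2 (pickup(D)): towers=[A; C/B; F/E] holding=D
step 3 (stack(D, A)): towers=[A/D; C/B; F/E] holding=-
step 4 (stack(F, A)) [no-op]: towers=[A/D; C/B; F/E] holding=-
step 5 (unstack(E, F)): towers=[A/D; C/B; F] holding=E

towers=[A/D; C/B; F] holding=E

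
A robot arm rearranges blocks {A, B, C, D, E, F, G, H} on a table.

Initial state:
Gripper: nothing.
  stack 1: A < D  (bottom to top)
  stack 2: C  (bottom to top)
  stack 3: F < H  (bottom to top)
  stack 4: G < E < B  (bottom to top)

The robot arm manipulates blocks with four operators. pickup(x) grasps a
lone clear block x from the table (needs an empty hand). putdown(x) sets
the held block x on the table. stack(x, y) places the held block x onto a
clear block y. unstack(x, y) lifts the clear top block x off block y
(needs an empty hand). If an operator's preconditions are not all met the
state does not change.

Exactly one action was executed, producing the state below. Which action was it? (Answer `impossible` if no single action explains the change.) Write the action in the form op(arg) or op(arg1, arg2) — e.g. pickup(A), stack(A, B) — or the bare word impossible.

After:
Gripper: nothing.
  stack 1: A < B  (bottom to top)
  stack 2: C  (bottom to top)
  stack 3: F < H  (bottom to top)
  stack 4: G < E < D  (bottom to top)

impossible

target: towers=[A/B; C; F/H; G/E/D] holding=-
     unstack(H, F) → towers=[A/D; C; F; G/E/B] holding=H
     unstack(B, E) → towers=[A/D; C; F/H; G/E] holding=B
     unstack(D, A) → towers=[A; C; F/H; G/E/B] holding=D
         pickup(C) → towers=[A/D; F/H; G/E/B] holding=C
none of the 4 applicable actions match → impossible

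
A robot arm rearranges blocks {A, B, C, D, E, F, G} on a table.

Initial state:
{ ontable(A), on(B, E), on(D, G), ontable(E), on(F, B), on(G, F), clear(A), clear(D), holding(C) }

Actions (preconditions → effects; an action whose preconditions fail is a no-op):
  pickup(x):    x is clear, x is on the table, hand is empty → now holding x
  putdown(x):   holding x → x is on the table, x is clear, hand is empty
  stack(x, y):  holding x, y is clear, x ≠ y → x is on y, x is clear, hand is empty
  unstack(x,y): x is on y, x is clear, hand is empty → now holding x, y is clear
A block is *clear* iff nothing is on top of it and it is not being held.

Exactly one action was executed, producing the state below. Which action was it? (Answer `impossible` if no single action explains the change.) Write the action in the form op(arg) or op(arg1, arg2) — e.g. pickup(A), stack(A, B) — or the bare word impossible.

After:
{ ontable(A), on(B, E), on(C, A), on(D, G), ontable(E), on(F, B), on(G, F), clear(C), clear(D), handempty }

stack(C, A)

target: towers=[A/C; E/B/F/G/D] holding=-
        putdown(C) → towers=[A; C; E/B/F/G/D] holding=-
       stack(C, D) → towers=[A; E/B/F/G/D/C] holding=-
       stack(C, A) → towers=[A/C; E/B/F/G/D] holding=-  ← match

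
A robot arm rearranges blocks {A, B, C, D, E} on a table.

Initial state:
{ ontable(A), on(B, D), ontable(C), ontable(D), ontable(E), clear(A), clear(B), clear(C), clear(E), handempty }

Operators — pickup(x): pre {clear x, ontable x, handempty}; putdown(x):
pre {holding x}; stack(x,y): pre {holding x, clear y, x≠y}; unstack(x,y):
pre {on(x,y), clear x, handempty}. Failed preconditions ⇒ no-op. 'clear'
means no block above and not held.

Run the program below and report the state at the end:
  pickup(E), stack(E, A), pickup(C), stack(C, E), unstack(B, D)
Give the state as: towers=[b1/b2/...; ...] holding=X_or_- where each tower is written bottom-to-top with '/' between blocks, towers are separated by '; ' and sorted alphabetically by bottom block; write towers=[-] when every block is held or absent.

step 1 (pickup(E)): towers=[A; C; D/B] holding=E
step 2 (stack(E, A)): towers=[A/E; C; D/B] holding=-
step 3 (pickup(C)): towers=[A/E; D/B] holding=C
step 4 (stack(C, E)): towers=[A/E/C; D/B] holding=-
step 5 (unstack(B, D)): towers=[A/E/C; D] holding=B

towers=[A/E/C; D] holding=B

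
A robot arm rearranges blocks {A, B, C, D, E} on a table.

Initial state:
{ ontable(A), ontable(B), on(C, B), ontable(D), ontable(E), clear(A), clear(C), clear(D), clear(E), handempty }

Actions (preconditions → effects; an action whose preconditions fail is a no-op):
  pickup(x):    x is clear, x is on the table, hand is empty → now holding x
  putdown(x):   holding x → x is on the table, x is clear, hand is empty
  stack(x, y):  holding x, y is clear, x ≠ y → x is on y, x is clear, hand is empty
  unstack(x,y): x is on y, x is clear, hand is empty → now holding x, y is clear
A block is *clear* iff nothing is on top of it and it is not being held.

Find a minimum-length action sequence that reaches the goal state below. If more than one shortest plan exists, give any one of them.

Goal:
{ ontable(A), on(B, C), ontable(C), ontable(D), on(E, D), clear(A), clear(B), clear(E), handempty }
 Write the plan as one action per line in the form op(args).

pickup(E)
stack(E, D)
unstack(C, B)
putdown(C)
pickup(B)
stack(B, C)

step 1 (pickup(E)): towers=[A; B/C; D] holding=E
step 2 (stack(E, D)): towers=[A; B/C; D/E] holding=-
step 3 (unstack(C, B)): towers=[A; B; D/E] holding=C
step 4 (putdown(C)): towers=[A; B; C; D/E] holding=-
step 5 (pickup(B)): towers=[A; C; D/E] holding=B
step 6 (stack(B, C)): towers=[A; C/B; D/E] holding=-
goal check: towers=[A; C/B; D/E] holding=- — reached (length 6, optimal by BFS)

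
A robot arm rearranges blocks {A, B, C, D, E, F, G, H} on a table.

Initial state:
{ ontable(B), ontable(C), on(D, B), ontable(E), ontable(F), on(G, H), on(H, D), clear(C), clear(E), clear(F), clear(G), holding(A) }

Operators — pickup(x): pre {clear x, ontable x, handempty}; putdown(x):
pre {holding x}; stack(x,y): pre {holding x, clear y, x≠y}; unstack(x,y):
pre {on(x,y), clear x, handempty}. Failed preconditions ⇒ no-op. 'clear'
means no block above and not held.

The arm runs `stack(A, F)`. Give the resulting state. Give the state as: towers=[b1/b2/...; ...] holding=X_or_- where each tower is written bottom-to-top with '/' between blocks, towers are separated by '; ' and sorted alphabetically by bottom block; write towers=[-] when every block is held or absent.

before: towers=[B/D/H/G; C; E; F] holding=A
pre[stack(A, F)]: holding(A) yes, clear(F) yes, A≠F yes
all met → apply stack(A, F)
after:  towers=[B/D/H/G; C; E; F/A] holding=-

towers=[B/D/H/G; C; E; F/A] holding=-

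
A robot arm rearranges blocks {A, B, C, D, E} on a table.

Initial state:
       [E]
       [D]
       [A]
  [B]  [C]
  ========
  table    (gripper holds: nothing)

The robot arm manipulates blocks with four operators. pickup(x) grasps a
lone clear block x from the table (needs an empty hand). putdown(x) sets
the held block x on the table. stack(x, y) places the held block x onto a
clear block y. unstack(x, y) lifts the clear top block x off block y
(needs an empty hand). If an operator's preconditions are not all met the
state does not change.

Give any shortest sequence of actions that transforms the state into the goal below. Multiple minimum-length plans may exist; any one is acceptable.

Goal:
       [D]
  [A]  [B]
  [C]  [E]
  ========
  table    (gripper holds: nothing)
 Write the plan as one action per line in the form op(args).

step 1 (unstack(E, D)): towers=[B; C/A/D] holding=E
step 2 (putdown(E)): towers=[B; C/A/D; E] holding=-
step 3 (pickup(B)): towers=[C/A/D; E] holding=B
step 4 (stack(B, E)): towers=[C/A/D; E/B] holding=-
step 5 (unstack(D, A)): towers=[C/A; E/B] holding=D
step 6 (stack(D, B)): towers=[C/A; E/B/D] holding=-
goal check: towers=[C/A; E/B/D] holding=- — reached (length 6, optimal by BFS)

unstack(E, D)
putdown(E)
pickup(B)
stack(B, E)
unstack(D, A)
stack(D, B)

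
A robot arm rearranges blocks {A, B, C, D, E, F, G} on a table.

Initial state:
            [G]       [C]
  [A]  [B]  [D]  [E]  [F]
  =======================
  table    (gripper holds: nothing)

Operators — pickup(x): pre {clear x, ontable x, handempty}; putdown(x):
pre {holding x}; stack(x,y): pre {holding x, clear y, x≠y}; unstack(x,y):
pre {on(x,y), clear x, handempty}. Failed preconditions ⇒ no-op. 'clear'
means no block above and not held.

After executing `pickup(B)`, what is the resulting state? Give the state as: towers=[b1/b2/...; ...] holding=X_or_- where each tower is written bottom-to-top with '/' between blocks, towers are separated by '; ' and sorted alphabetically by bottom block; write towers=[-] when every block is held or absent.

before: towers=[A; B; D/G; E; F/C] holding=-
pre[pickup(B)]: clear(B) yes, ontable(B) yes, handempty yes
all met → apply pickup(B)
after:  towers=[A; D/G; E; F/C] holding=B

towers=[A; D/G; E; F/C] holding=B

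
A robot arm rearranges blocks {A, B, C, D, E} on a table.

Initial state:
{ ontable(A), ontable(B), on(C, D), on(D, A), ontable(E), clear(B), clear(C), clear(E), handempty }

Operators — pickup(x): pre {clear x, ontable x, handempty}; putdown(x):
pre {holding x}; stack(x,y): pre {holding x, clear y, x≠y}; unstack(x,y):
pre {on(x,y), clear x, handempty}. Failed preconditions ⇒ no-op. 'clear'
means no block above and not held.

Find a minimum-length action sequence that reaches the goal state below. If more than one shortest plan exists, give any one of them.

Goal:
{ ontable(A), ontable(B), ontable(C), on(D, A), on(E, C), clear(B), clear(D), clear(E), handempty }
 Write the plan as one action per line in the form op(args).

step 1 (unstack(C, D)): towers=[A/D; B; E] holding=C
step 2 (putdown(C)): towers=[A/D; B; C; E] holding=-
step 3 (pickup(E)): towers=[A/D; B; C] holding=E
step 4 (stack(E, C)): towers=[A/D; B; C/E] holding=-
goal check: towers=[A/D; B; C/E] holding=- — reached (length 4, optimal by BFS)

unstack(C, D)
putdown(C)
pickup(E)
stack(E, C)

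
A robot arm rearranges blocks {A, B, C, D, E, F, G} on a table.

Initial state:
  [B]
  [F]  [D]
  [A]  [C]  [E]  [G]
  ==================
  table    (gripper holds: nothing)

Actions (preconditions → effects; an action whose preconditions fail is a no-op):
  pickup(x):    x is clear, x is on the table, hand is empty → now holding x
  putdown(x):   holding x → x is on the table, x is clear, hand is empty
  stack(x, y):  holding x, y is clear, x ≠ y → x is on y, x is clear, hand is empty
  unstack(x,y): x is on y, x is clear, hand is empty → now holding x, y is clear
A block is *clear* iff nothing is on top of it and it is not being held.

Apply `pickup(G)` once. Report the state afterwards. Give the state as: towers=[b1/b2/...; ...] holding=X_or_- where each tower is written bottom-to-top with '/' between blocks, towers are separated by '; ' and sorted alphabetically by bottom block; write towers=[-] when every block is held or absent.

towers=[A/F/B; C/D; E] holding=G

before: towers=[A/F/B; C/D; E; G] holding=-
pre[pickup(G)]: clear(G) yes, ontable(G) yes, handempty yes
all met → apply pickup(G)
after:  towers=[A/F/B; C/D; E] holding=G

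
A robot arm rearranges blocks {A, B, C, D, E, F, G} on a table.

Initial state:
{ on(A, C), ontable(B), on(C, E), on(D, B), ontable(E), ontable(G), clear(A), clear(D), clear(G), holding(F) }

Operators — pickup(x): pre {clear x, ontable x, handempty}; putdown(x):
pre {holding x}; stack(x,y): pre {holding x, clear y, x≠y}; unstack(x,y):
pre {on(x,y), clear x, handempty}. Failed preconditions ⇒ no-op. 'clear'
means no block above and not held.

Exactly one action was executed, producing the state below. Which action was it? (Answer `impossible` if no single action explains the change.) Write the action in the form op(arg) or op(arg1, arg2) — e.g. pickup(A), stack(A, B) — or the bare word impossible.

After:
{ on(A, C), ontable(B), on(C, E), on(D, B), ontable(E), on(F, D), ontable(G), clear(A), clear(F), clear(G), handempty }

target: towers=[B/D/F; E/C/A; G] holding=-
        putdown(F) → towers=[B/D; E/C/A; F; G] holding=-
       stack(F, G) → towers=[B/D; E/C/A; G/F] holding=-
       stack(F, D) → towers=[B/D/F; E/C/A; G] holding=-  ← match
       stack(F, A) → towers=[B/D; E/C/A/F; G] holding=-

stack(F, D)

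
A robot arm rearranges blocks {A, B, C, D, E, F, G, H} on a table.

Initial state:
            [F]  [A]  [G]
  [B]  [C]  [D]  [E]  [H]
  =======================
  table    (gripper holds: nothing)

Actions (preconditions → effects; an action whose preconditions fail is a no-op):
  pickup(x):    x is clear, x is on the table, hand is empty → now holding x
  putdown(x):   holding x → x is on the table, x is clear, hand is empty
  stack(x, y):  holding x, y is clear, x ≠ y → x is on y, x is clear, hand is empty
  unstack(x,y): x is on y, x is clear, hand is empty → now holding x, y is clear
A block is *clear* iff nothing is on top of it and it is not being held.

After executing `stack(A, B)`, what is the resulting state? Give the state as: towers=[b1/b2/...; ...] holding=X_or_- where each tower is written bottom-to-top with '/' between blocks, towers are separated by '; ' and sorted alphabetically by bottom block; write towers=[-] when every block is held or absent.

towers=[B; C; D/F; E/A; H/G] holding=-

before: towers=[B; C; D/F; E/A; H/G] holding=-
pre[stack(A, B)]: holding(A) no, clear(B) yes, A≠B yes
holding(A) unmet → stack(A, B) is a no-op
after:  towers=[B; C; D/F; E/A; H/G] holding=-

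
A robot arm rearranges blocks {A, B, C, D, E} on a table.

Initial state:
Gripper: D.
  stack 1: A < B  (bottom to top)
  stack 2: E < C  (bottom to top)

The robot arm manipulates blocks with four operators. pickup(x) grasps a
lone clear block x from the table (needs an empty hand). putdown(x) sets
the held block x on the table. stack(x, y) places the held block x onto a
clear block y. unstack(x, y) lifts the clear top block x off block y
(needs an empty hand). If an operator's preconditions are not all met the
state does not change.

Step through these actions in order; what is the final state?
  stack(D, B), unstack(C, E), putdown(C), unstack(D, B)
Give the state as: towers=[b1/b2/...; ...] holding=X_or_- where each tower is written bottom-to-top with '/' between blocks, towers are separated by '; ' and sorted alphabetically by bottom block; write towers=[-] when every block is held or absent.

towers=[A/B; C; E] holding=D

step 1 (stack(D, B)): towers=[A/B/D; E/C] holding=-
step 2 (unstack(C, E)): towers=[A/B/D; E] holding=C
step 3 (putdown(C)): towers=[A/B/D; C; E] holding=-
step 4 (unstack(D, B)): towers=[A/B; C; E] holding=D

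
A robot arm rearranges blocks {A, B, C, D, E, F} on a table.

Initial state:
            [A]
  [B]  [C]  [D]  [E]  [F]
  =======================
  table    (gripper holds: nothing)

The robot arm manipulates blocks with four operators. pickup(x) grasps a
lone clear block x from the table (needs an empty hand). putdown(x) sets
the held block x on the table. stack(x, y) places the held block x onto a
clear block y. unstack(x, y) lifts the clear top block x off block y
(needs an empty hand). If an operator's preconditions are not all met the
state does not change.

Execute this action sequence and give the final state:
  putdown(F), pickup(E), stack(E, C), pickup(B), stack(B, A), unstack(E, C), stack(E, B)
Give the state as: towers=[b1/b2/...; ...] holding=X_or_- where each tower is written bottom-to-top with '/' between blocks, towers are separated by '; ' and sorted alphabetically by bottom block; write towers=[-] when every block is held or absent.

towers=[C; D/A/B/E; F] holding=-

step 1 (putdown(F)) [no-op]: towers=[B; C; D/A; E; F] holding=-
step 2 (pickup(E)): towers=[B; C; D/A; F] holding=E
step 3 (stack(E, C)): towers=[B; C/E; D/A; F] holding=-
step 4 (pickup(B)): towers=[C/E; D/A; F] holding=B
step 5 (stack(B, A)): towers=[C/E; D/A/B; F] holding=-
step 6 (unstack(E, C)): towers=[C; D/A/B; F] holding=E
step 7 (stack(E, B)): towers=[C; D/A/B/E; F] holding=-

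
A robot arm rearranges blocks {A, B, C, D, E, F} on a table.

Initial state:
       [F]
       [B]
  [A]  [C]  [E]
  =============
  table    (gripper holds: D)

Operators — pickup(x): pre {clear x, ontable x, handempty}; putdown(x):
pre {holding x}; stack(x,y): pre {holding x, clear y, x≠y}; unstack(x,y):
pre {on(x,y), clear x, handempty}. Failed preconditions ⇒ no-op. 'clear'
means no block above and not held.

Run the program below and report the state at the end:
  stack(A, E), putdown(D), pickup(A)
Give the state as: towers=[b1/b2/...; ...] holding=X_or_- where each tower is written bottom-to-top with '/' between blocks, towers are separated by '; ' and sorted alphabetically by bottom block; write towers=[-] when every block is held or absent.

towers=[C/B/F; D; E] holding=A

step 1 (stack(A, E)) [no-op]: towers=[A; C/B/F; E] holding=D
step 2 (putdown(D)): towers=[A; C/B/F; D; E] holding=-
step 3 (pickup(A)): towers=[C/B/F; D; E] holding=A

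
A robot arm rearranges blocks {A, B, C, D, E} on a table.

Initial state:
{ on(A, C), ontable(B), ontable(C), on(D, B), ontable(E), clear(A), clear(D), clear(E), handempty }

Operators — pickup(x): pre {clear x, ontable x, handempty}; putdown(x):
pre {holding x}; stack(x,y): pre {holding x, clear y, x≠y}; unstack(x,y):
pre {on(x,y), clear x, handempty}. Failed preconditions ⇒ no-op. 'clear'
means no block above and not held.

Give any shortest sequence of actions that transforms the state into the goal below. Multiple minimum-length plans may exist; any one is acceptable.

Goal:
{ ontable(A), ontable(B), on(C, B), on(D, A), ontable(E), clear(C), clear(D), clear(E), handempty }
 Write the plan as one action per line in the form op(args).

unstack(A, C)
putdown(A)
unstack(D, B)
stack(D, A)
pickup(C)
stack(C, B)

step 1 (unstack(A, C)): towers=[B/D; C; E] holding=A
step 2 (putdown(A)): towers=[A; B/D; C; E] holding=-
step 3 (unstack(D, B)): towers=[A; B; C; E] holding=D
step 4 (stack(D, A)): towers=[A/D; B; C; E] holding=-
step 5 (pickup(C)): towers=[A/D; B; E] holding=C
step 6 (stack(C, B)): towers=[A/D; B/C; E] holding=-
goal check: towers=[A/D; B/C; E] holding=- — reached (length 6, optimal by BFS)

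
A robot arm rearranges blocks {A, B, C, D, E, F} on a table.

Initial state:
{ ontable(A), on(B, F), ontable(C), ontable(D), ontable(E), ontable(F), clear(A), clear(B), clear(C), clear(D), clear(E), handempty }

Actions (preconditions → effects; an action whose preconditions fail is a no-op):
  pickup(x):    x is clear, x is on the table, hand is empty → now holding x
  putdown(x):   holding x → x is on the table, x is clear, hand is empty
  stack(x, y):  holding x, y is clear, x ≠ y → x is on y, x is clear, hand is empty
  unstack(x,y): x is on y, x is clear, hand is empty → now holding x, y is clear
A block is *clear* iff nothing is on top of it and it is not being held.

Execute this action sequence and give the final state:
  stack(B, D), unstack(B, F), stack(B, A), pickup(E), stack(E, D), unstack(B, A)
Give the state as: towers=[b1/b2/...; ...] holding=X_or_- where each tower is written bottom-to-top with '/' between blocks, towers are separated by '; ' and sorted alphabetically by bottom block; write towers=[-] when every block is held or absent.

towers=[A; C; D/E; F] holding=B

step 1 (stack(B, D)) [no-op]: towers=[A; C; D; E; F/B] holding=-
step 2 (unstack(B, F)): towers=[A; C; D; E; F] holding=B
step 3 (stack(B, A)): towers=[A/B; C; D; E; F] holding=-
step 4 (pickup(E)): towers=[A/B; C; D; F] holding=E
step 5 (stack(E, D)): towers=[A/B; C; D/E; F] holding=-
step 6 (unstack(B, A)): towers=[A; C; D/E; F] holding=B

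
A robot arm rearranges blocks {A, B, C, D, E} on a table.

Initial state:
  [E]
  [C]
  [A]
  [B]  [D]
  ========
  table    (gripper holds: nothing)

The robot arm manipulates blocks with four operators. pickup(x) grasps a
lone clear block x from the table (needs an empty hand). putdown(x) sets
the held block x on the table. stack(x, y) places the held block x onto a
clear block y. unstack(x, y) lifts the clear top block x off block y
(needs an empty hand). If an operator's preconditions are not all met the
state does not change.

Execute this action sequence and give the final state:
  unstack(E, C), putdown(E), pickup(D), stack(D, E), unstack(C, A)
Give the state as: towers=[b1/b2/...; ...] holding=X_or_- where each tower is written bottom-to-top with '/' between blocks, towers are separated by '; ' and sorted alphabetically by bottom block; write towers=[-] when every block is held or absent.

step 1 (unstack(E, C)): towers=[B/A/C; D] holding=E
step 2 (putdown(E)): towers=[B/A/C; D; E] holding=-
step 3 (pickup(D)): towers=[B/A/C; E] holding=D
step 4 (stack(D, E)): towers=[B/A/C; E/D] holding=-
step 5 (unstack(C, A)): towers=[B/A; E/D] holding=C

towers=[B/A; E/D] holding=C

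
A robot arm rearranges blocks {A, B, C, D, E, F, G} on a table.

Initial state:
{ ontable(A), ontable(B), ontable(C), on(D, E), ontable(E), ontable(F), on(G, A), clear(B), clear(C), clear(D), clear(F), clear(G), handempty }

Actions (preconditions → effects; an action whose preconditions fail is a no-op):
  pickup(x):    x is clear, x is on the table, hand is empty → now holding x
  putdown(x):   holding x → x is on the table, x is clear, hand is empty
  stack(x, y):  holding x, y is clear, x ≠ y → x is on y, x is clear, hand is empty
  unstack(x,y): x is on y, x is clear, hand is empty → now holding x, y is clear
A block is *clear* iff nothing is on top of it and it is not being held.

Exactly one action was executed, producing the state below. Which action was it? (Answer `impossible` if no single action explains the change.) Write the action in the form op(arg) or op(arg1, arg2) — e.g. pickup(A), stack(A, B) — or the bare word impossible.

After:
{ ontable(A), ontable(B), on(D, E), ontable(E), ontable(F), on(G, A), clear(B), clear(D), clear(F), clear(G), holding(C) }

target: towers=[A/G; B; E/D; F] holding=C
         pickup(B) → towers=[A/G; C; E/D; F] holding=B
         pickup(F) → towers=[A/G; B; C; E/D] holding=F
     unstack(G, A) → towers=[A; B; C; E/D; F] holding=G
     unstack(D, E) → towers=[A/G; B; C; E; F] holding=D
         pickup(C) → towers=[A/G; B; E/D; F] holding=C  ← match

pickup(C)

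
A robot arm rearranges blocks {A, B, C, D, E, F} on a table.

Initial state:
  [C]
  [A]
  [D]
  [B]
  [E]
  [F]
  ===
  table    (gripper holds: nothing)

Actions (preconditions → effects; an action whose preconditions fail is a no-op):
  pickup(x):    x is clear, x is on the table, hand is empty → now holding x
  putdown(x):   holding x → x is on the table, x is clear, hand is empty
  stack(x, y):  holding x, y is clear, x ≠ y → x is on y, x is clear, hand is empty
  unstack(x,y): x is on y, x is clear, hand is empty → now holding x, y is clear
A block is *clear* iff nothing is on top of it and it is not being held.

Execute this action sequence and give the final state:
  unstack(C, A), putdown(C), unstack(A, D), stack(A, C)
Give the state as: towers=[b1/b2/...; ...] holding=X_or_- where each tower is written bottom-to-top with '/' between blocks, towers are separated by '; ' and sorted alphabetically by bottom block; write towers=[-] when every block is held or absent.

step 1 (unstack(C, A)): towers=[F/E/B/D/A] holding=C
step 2 (putdown(C)): towers=[C; F/E/B/D/A] holding=-
step 3 (unstack(A, D)): towers=[C; F/E/B/D] holding=A
step 4 (stack(A, C)): towers=[C/A; F/E/B/D] holding=-

towers=[C/A; F/E/B/D] holding=-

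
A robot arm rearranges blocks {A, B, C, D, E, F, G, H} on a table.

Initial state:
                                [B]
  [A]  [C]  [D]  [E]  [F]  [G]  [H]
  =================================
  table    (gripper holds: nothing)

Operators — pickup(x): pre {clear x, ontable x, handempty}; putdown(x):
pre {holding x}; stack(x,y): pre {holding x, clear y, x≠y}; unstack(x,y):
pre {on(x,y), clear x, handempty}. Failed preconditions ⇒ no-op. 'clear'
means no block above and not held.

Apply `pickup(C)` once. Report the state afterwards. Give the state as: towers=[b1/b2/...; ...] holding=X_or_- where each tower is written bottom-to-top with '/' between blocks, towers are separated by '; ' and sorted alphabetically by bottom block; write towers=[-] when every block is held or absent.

before: towers=[A; C; D; E; F; G; H/B] holding=-
pre[pickup(C)]: clear(C) ✓, ontable(C) ✓, handempty ✓
all met → apply pickup(C)
after:  towers=[A; D; E; F; G; H/B] holding=C

towers=[A; D; E; F; G; H/B] holding=C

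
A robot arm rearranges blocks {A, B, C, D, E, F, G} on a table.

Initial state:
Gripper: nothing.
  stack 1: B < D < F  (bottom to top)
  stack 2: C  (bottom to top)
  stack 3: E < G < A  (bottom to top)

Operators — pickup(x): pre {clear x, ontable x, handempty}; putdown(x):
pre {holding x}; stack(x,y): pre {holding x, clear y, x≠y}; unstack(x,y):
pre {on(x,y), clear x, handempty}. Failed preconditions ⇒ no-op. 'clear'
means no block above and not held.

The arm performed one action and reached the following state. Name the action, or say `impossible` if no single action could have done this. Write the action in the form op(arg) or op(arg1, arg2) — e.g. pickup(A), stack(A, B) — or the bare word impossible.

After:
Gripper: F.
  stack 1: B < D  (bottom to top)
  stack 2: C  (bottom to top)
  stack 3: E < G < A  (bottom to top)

target: towers=[B/D; C; E/G/A] holding=F
     unstack(F, D) → towers=[B/D; C; E/G/A] holding=F  ← match
     unstack(A, G) → towers=[B/D/F; C; E/G] holding=A
         pickup(C) → towers=[B/D/F; E/G/A] holding=C

unstack(F, D)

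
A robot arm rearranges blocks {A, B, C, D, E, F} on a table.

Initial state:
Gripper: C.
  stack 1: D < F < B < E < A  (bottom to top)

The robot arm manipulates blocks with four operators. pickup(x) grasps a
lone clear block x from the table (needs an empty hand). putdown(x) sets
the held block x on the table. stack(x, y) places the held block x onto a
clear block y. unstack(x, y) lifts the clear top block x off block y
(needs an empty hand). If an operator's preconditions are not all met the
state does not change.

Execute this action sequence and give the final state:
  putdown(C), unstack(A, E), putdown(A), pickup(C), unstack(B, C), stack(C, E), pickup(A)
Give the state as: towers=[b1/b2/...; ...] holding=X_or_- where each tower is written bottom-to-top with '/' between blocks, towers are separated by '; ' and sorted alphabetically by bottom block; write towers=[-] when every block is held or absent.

towers=[D/F/B/E/C] holding=A

step 1 (putdown(C)): towers=[C; D/F/B/E/A] holding=-
step 2 (unstack(A, E)): towers=[C; D/F/B/E] holding=A
step 3 (putdown(A)): towers=[A; C; D/F/B/E] holding=-
step 4 (pickup(C)): towers=[A; D/F/B/E] holding=C
step 5 (unstack(B, C)) [no-op]: towers=[A; D/F/B/E] holding=C
step 6 (stack(C, E)): towers=[A; D/F/B/E/C] holding=-
step 7 (pickup(A)): towers=[D/F/B/E/C] holding=A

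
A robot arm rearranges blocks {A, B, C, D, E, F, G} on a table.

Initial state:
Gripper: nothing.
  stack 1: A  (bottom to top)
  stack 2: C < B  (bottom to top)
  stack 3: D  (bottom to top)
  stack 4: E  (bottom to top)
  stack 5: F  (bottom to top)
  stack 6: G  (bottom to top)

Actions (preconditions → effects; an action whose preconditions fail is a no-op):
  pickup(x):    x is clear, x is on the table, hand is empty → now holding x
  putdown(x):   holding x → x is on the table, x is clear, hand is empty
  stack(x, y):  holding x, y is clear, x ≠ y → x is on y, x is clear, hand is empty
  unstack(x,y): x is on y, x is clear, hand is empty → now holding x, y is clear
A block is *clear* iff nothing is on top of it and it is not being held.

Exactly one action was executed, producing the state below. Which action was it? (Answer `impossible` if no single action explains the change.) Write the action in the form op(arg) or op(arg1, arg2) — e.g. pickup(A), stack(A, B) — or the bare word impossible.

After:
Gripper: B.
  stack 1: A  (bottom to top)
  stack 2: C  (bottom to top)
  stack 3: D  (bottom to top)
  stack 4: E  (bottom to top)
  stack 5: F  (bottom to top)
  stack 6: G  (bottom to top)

unstack(B, C)

target: towers=[A; C; D; E; F; G] holding=B
     unstack(B, C) → towers=[A; C; D; E; F; G] holding=B  ← match
         pickup(F) → towers=[A; C/B; D; E; G] holding=F
         pickup(G) → towers=[A; C/B; D; E; F] holding=G
         pickup(D) → towers=[A; C/B; E; F; G] holding=D
         pickup(A) → towers=[C/B; D; E; F; G] holding=A
         pickup(E) → towers=[A; C/B; D; F; G] holding=E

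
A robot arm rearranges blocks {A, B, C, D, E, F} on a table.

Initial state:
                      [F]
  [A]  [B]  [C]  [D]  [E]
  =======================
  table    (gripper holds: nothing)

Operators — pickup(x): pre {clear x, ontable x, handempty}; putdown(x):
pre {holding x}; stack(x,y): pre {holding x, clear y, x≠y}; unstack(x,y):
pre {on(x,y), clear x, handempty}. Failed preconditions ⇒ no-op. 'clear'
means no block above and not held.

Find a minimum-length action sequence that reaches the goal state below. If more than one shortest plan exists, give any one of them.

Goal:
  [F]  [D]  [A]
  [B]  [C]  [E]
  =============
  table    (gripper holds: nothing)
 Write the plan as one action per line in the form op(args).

unstack(F, E)
stack(F, B)
pickup(D)
stack(D, C)
pickup(A)
stack(A, E)

step 1 (unstack(F, E)): towers=[A; B; C; D; E] holding=F
step 2 (stack(F, B)): towers=[A; B/F; C; D; E] holding=-
step 3 (pickup(D)): towers=[A; B/F; C; E] holding=D
step 4 (stack(D, C)): towers=[A; B/F; C/D; E] holding=-
step 5 (pickup(A)): towers=[B/F; C/D; E] holding=A
step 6 (stack(A, E)): towers=[B/F; C/D; E/A] holding=-
goal check: towers=[B/F; C/D; E/A] holding=- — reached (length 6, optimal by BFS)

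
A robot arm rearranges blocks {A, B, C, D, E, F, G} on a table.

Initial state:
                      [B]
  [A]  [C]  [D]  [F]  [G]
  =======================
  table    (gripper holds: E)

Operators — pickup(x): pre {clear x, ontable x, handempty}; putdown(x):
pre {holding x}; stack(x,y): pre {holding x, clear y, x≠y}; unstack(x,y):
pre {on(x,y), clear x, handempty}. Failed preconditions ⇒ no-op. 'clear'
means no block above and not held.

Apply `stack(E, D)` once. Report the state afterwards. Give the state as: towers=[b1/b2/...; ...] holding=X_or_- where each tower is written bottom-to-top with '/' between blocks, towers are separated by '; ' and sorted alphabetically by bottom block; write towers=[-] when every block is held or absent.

towers=[A; C; D/E; F; G/B] holding=-

before: towers=[A; C; D; F; G/B] holding=E
pre[stack(E, D)]: holding(E) yes, clear(D) yes, E≠D yes
all met → apply stack(E, D)
after:  towers=[A; C; D/E; F; G/B] holding=-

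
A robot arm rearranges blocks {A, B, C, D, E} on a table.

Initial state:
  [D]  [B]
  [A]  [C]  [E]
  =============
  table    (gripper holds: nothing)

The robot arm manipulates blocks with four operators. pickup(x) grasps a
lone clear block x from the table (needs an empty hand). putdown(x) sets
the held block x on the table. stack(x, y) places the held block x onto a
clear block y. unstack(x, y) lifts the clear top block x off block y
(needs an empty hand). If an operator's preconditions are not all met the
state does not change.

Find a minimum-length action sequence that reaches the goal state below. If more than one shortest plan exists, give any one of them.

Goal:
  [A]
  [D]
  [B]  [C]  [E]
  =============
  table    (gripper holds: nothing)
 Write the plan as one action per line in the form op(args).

step 1 (unstack(B, C)): towers=[A/D; C; E] holding=B
step 2 (putdown(B)): towers=[A/D; B; C; E] holding=-
step 3 (unstack(D, A)): towers=[A; B; C; E] holding=D
step 4 (stack(D, B)): towers=[A; B/D; C; E] holding=-
step 5 (pickup(A)): towers=[B/D; C; E] holding=A
step 6 (stack(A, D)): towers=[B/D/A; C; E] holding=-
goal check: towers=[B/D/A; C; E] holding=- — reached (length 6, optimal by BFS)

unstack(B, C)
putdown(B)
unstack(D, A)
stack(D, B)
pickup(A)
stack(A, D)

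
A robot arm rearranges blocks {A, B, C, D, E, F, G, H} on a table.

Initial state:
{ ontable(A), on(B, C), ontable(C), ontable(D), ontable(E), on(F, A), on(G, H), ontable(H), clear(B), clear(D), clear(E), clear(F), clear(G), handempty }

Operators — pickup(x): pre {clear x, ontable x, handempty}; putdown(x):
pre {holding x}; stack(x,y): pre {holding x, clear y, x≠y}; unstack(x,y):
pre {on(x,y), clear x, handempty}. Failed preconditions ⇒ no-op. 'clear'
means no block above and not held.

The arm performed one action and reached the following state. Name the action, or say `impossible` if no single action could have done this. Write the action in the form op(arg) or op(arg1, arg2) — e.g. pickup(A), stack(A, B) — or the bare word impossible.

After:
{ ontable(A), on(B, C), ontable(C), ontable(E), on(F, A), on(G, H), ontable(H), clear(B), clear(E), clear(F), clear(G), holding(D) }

target: towers=[A/F; C/B; E; H/G] holding=D
     unstack(G, H) → towers=[A/F; C/B; D; E; H] holding=G
         pickup(E) → towers=[A/F; C/B; D; H/G] holding=E
     unstack(B, C) → towers=[A/F; C; D; E; H/G] holding=B
     unstack(F, A) → towers=[A; C/B; D; E; H/G] holding=F
         pickup(D) → towers=[A/F; C/B; E; H/G] holding=D  ← match

pickup(D)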